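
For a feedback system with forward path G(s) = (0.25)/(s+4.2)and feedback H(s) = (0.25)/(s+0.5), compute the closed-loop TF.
Closed-loop T = G/(1+GH).
Numerator: G_num * H_den = 0.25*s + 0.125.
Denominator: G_den * H_den + G_num * H_num = (s^2 + 4.7*s + 2.1) + (0.0625) = s^2 + 4.7*s + 2.1625.
T(s) = (0.25*s + 0.125)/(s^2 + 4.7*s + 2.1625)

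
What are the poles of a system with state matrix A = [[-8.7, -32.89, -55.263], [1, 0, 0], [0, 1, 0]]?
Eigenvalues solve det(λI - A) = 0.
Characteristic polynomial: λ^3 + 8.7*λ^2 + 32.89*λ + 55.263 = 0.
Factor: (λ + 3.9)(λ^2 + 4.8*λ + 14.17) = 0.
Roots: -2.4 + 2.9j, -2.4 - 2.9j, -3.9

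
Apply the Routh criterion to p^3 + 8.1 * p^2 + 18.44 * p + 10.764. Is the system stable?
Routh array:
p^3: [1, 18.44]; p^2: [8.1, 10.764]; p^1: [17.1111]; p^0: [10.764]
First column: [1, 8.1, 17.1111, 10.764]. Sign changes = 0.
Yes, stable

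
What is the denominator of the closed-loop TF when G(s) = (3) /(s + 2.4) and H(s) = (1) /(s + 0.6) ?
Characteristic poly = G_den * H_den + G_num * H_num = (s^2 + 3*s + 1.44) + (3) = s^2 + 3*s + 4.44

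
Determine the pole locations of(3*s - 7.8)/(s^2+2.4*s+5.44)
Set denominator = 0: s^2 + 2.4*s + 5.44 = 0 → Poles: -1.2 + 2j, -1.2 - 2j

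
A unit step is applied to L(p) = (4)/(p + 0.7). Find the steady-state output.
FVT: lim_{t→∞} y(t) = lim_{p→0} p*Y(p) where Y(p) = L(p)/p.
= lim_{p→0} L(p) = L(0) = num(0)/den(0) = 4/0.7 = 5.714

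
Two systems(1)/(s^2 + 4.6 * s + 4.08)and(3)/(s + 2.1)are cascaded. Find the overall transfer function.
Series: H = H₁ · H₂ = (n₁·n₂)/(d₁·d₂).
Num: n₁·n₂ = 3. Den: d₁·d₂ = s^3 + 6.7*s^2 + 13.74*s + 8.568.
H(s) = (3)/(s^3 + 6.7*s^2 + 13.74*s + 8.568)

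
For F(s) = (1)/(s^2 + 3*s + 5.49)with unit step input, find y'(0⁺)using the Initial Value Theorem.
IVT: y'(0⁺) = lim_{s→∞} s²·Y(s) = lim_{s→∞} s·F(s).
deg(num) = 0, deg(den) = 2, relative degree = 2 ≥ 2, so s·F(s) → 0. Initial slope = 0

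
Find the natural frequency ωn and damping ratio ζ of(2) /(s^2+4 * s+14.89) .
Underdamped: complex pole -2 + 3.3j. ωn = |pole| = 3.859, ζ = -Re(pole)/ωn = 0.5183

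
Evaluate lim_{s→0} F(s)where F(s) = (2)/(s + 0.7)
DC gain = F(0) = num(0)/den(0) = 2/0.7 = 2.857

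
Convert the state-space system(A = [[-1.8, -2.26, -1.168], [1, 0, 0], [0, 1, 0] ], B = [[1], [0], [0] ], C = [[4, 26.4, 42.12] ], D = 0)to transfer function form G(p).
G(p) = C(pI - A)⁻¹B + D.
Characteristic polynomial det(pI - A) = p^3 + 1.8*p^2 + 2.26*p + 1.168.
Numerator from C·adj(pI-A)·B + D·det(pI-A) = 4*p^2 + 26.4*p + 42.12.
G(p) = (4*p^2 + 26.4*p + 42.12)/(p^3 + 1.8*p^2 + 2.26*p + 1.168)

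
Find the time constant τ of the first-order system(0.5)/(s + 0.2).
First-order system: τ = -1/pole. Pole = -0.2. τ = -1/(-0.2) = 5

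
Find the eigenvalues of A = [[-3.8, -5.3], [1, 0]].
Eigenvalues solve det(λI - A) = 0.
Characteristic polynomial: λ^2 + 3.8*λ + 5.3 = 0.
Roots: -1.9 + 1.3j, -1.9 - 1.3j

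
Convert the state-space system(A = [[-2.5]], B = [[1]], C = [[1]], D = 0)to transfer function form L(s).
L(s) = C(sI - A)⁻¹B + D.
Characteristic polynomial det(sI - A) = s + 2.5.
Numerator from C·adj(sI-A)·B + D·det(sI-A) = 1.
L(s) = (1)/(s + 2.5)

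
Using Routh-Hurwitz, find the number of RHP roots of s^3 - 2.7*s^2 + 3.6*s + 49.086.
Routh array:
s^3: [1, 3.6]; s^2: [-2.7, 49.086]; s^1: [21.78]; s^0: [49.086]
First column: [1, -2.7, 21.78, 49.086]. Sign changes = RHP roots = 2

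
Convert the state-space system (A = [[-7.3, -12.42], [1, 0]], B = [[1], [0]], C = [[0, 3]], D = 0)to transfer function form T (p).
T(p) = C(pI - A)⁻¹B + D.
Characteristic polynomial det(pI - A) = p^2 + 7.3*p + 12.42.
Numerator from C·adj(pI-A)·B + D·det(pI-A) = 3.
T(p) = (3)/(p^2 + 7.3*p + 12.42)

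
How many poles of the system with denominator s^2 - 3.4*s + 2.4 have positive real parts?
s^2 - 3.4*s + 2.4 = (s - 2.4)(s - 1). Poles: 1, 2.4. RHP poles (Re>0): 2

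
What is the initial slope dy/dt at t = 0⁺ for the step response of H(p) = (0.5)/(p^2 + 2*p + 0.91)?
IVT: y'(0⁺) = lim_{p→∞} p²·Y(p) = lim_{p→∞} p·H(p).
deg(num) = 0, deg(den) = 2, relative degree = 2 ≥ 2, so p·H(p) → 0. Initial slope = 0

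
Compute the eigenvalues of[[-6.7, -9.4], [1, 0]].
Eigenvalues solve det(λI - A) = 0.
Characteristic polynomial: λ^2 + 6.7*λ + 9.4 = 0.
Factor: (λ + 4.7)(λ + 2) = 0.
Roots: -2, -4.7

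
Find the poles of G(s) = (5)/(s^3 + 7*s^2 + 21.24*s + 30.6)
Set denominator = 0: s^3 + 7*s^2 + 21.24*s + 30.6 = (s + 3.4)(s^2 + 3.6*s + 9) = 0 → Poles: -1.8 + 2.4j, -1.8 - 2.4j, -3.4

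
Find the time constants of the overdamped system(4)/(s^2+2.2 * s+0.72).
Overdamped: real poles at -1.8, -0.4. τ = -1/pole → τ₁ = 0.5556, τ₂ = 2.5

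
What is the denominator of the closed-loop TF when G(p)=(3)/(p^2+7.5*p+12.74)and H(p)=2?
Characteristic poly = G_den * H_den + G_num * H_num = (p^2 + 7.5*p + 12.74) + (6) = p^2 + 7.5*p + 18.74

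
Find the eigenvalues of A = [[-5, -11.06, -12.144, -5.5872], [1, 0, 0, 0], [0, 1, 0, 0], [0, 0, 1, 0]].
Eigenvalues solve det(λI - A) = 0.
Characteristic polynomial: λ^4 + 5*λ^3 + 11.06*λ^2 + 12.144*λ + 5.5872 = 0.
Factor: (λ^2 + 2.4*λ + 2.88)(λ^2 + 2.6*λ + 1.94) = 0.
Roots: -1.2 + 1.2j, -1.2 - 1.2j, -1.3 + 0.5j, -1.3 - 0.5j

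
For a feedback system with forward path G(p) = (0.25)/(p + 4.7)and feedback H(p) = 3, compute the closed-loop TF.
Closed-loop T = G/(1+GH).
Numerator: G_num * H_den = 0.25.
Denominator: G_den * H_den + G_num * H_num = (p + 4.7) + (0.75) = p + 5.45.
T(p) = (0.25)/(p + 5.45)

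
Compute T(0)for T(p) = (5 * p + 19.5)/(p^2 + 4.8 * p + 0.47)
DC gain = T(0) = num(0)/den(0) = 19.5/0.47 = 41.49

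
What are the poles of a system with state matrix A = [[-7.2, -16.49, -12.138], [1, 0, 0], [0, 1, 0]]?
Eigenvalues solve det(λI - A) = 0.
Characteristic polynomial: λ^3 + 7.2*λ^2 + 16.49*λ + 12.138 = 0.
Factor: (λ + 1.7)(λ + 3.4)(λ + 2.1) = 0.
Roots: -1.7, -2.1, -3.4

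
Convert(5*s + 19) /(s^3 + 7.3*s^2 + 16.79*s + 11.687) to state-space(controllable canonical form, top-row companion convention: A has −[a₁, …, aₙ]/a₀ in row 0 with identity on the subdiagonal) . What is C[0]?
Reachable canonical form: C = numerator coefficients (right-aligned, zero-padded to length n).
num = 5*s + 19, C = [[0, 5, 19]].
C[0] = 0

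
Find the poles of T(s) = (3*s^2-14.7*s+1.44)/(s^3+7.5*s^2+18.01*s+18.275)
Set denominator = 0: s^3 + 7.5*s^2 + 18.01*s + 18.275 = (s + 4.3)(s^2 + 3.2*s + 4.25) = 0 → Poles: -1.6 + 1.3j, -1.6 - 1.3j, -4.3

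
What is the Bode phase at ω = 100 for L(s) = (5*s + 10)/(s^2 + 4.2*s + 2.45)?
Substitute s = j*100: L(j100) = 0.00109885 - 0.0499661j.
∠L(j100) = atan2(Im, Re) = atan2(-0.0499661, 0.00109885) = -88.74°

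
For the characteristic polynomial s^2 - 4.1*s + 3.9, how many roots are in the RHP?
s^2 - 4.1*s + 3.9 = (s - 1.5)(s - 2.6). Poles: 1.5, 2.6. RHP poles (Re>0): 2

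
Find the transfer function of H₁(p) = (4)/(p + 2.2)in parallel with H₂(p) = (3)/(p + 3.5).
Parallel: H = H₁ + H₂ = (n₁·d₂ + n₂·d₁)/(d₁·d₂).
n₁·d₂ = 4*p + 14. n₂·d₁ = 3*p + 6.6. Sum = 7*p + 20.6. d₁·d₂ = p^2 + 5.7*p + 7.7.
H(p) = (7*p + 20.6)/(p^2 + 5.7*p + 7.7)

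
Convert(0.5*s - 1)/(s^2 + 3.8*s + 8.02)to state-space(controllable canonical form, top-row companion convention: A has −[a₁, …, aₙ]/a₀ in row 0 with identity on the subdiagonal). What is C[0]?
Reachable canonical form: C = numerator coefficients (right-aligned, zero-padded to length n).
num = 0.5*s - 1, C = [[0.5, -1]].
C[0] = 0.5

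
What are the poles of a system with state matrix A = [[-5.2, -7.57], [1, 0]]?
Eigenvalues solve det(λI - A) = 0.
Characteristic polynomial: λ^2 + 5.2*λ + 7.57 = 0.
Roots: -2.6 + 0.9j, -2.6 - 0.9j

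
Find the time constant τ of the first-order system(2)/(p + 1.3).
First-order system: τ = -1/pole. Pole = -1.3. τ = -1/(-1.3) = 0.7692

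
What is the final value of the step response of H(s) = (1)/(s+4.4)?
FVT: lim_{t→∞} y(t) = lim_{s→0} s*Y(s) where Y(s) = H(s)/s.
= lim_{s→0} H(s) = H(0) = num(0)/den(0) = 1/4.4 = 0.2273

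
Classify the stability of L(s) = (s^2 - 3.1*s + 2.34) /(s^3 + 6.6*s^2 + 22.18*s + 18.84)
Denominator: s^3 + 6.6*s^2 + 22.18*s + 18.84 = (s + 1.2)(s^2 + 5.4*s + 15.7). Poles: -1.2, -2.7 + 2.9j, -2.7 - 2.9j. Stable (all poles in LHP)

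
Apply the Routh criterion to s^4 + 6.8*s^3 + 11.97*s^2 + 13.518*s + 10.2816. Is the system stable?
Routh array:
s^4: [1, 11.97, 10.2816]; s^3: [6.8, 13.518]; s^2: [9.98206, 10.2816]; s^1: [6.51395]; s^0: [10.2816]
First column: [1, 6.8, 9.98206, 6.51395, 10.2816]. Sign changes = 0.
Yes, stable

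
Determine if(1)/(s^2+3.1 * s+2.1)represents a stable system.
Denominator: s^2 + 3.1*s + 2.1 = (s + 2.1)(s + 1). Poles: -1, -2.1. All Re(p)<0: Yes (stable)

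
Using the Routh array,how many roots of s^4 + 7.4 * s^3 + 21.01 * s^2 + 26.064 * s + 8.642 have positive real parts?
Routh array:
s^4: [1, 21.01, 8.642]; s^3: [7.4, 26.064]; s^2: [17.4878, 8.642]; s^1: [22.4071]; s^0: [8.642]
First column: [1, 7.4, 17.4878, 22.4071, 8.642]. Sign changes = RHP roots = 0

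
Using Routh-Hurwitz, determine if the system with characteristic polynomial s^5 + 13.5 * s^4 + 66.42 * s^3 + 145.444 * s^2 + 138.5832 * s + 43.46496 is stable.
Routh array:
s^5: [1, 66.42, 138.5832]; s^4: [13.5, 145.444, 43.46496]; s^3: [55.6464, 135.364]; s^2: [112.604, 43.46496]; s^1: [113.884]; s^0: [43.46496]
First column: [1, 13.5, 55.6464, 112.604, 113.884, 43.46496]. Sign changes = 0.
Yes, stable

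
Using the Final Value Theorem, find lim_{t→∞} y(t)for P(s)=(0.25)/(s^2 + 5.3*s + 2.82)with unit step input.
FVT: lim_{t→∞} y(t) = lim_{s→0} s*Y(s) where Y(s) = P(s)/s.
= lim_{s→0} P(s) = P(0) = num(0)/den(0) = 0.25/2.82 = 0.08865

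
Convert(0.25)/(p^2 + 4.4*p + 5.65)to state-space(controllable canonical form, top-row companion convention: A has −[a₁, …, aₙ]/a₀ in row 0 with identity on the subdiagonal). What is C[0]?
Reachable canonical form: C = numerator coefficients (right-aligned, zero-padded to length n).
num = 0.25, C = [[0, 0.25]].
C[0] = 0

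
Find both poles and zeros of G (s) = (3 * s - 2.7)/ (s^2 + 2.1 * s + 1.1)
Set denominator = 0: s^2 + 2.1*s + 1.1 = (s + 1)(s + 1.1) = 0 → Poles: -1, -1.1
Set numerator = 0: 3*s - 2.7 = 0 → Zeros: 0.9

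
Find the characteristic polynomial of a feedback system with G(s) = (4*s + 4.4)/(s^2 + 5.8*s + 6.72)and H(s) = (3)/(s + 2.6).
Characteristic poly = G_den * H_den + G_num * H_num = (s^3 + 8.4*s^2 + 21.8*s + 17.472) + (12*s + 13.2) = s^3 + 8.4*s^2 + 33.8*s + 30.672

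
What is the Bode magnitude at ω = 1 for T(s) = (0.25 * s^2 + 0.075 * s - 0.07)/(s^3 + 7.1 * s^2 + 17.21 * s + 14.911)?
Substitute s = j*1: T(j1) = -0.003965 + 0.0178303j.
|T(j1)| = sqrt(Re² + Im²) = 0.01827.
20*log₁₀(0.01827) = -34.77 dB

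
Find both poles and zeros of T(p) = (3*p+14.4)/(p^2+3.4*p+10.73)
Set denominator = 0: p^2 + 3.4*p + 10.73 = 0 → Poles: -1.7 + 2.8j, -1.7 - 2.8j
Set numerator = 0: 3*p + 14.4 = 0 → Zeros: -4.8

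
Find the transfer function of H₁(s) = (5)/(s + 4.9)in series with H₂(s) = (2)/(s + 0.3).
Series: H = H₁ · H₂ = (n₁·n₂)/(d₁·d₂).
Num: n₁·n₂ = 10. Den: d₁·d₂ = s^2 + 5.2*s + 1.47.
H(s) = (10)/(s^2 + 5.2*s + 1.47)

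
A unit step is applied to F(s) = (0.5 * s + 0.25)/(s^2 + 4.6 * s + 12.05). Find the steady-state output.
FVT: lim_{t→∞} y(t) = lim_{s→0} s*Y(s) where Y(s) = F(s)/s.
= lim_{s→0} F(s) = F(0) = num(0)/den(0) = 0.25/12.05 = 0.02075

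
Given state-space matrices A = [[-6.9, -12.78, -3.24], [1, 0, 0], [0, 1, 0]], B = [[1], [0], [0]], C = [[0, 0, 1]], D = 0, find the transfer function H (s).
H(s) = C(sI - A)⁻¹B + D.
Characteristic polynomial det(sI - A) = s^3 + 6.9*s^2 + 12.78*s + 3.24.
Numerator from C·adj(sI-A)·B + D·det(sI-A) = 1.
H(s) = (1)/(s^3 + 6.9*s^2 + 12.78*s + 3.24)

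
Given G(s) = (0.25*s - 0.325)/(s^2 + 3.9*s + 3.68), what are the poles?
Set denominator = 0: s^2 + 3.9*s + 3.68 = (s + 2.3)(s + 1.6) = 0 → Poles: -1.6, -2.3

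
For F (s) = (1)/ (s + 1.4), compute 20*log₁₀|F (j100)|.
Substitute s = j*100: F(j100) = 0.000139973 - 0.00999804j.
|F(j100)| = sqrt(Re² + Im²) = 0.009999.
20*log₁₀(0.009999) = -40.00 dB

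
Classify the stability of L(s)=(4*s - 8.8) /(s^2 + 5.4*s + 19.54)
Denominator: s^2 + 5.4*s + 19.54. Poles: -2.7 + 3.5j, -2.7 - 3.5j. Stable (all poles in LHP)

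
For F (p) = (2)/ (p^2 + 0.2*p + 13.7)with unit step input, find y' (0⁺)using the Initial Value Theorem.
IVT: y'(0⁺) = lim_{p→∞} p²·Y(p) = lim_{p→∞} p·F(p).
deg(num) = 0, deg(den) = 2, relative degree = 2 ≥ 2, so p·F(p) → 0. Initial slope = 0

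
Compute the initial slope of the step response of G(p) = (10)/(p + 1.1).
IVT: y'(0⁺) = lim_{p→∞} p²·Y(p) = lim_{p→∞} p·G(p).
deg(num) = 0, deg(den) = 1, relative degree = 1, so p·G(p) → (leading num)/(leading den) = 10/1 = 10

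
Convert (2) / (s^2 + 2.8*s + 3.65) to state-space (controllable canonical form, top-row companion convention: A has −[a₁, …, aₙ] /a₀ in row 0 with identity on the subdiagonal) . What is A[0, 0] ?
Reachable canonical form for den = s^2 + 2.8*s + 3.65: top row of A = -[a₁,a₂,...,aₙ]/a₀, ones on the subdiagonal, zeros elsewhere.
A = [[-2.8, -3.65], [1, 0]].
A[0,0] = -2.8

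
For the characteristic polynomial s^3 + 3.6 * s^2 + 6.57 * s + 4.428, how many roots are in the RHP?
s^3 + 3.6*s^2 + 6.57*s + 4.428 = (s + 1.2)(s^2 + 2.4*s + 3.69). Poles: -1.2, -1.2 + 1.5j, -1.2 - 1.5j. RHP poles (Re>0): 0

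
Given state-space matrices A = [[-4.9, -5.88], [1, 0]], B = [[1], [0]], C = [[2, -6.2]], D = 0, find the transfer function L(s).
L(s) = C(sI - A)⁻¹B + D.
Characteristic polynomial det(sI - A) = s^2 + 4.9*s + 5.88.
Numerator from C·adj(sI-A)·B + D·det(sI-A) = 2*s - 6.2.
L(s) = (2*s - 6.2)/(s^2 + 4.9*s + 5.88)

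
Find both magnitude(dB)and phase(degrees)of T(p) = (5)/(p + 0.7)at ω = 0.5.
Substitute p = j*0.5: T(j0.5) = 4.72973 - 3.37838j.
|T| = 20*log₁₀(sqrt(Re²+Im²)) = 15.29 dB.
∠T = atan2(Im, Re) = -35.54°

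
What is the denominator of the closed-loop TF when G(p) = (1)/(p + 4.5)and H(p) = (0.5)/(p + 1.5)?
Characteristic poly = G_den * H_den + G_num * H_num = (p^2 + 6*p + 6.75) + (0.5) = p^2 + 6*p + 7.25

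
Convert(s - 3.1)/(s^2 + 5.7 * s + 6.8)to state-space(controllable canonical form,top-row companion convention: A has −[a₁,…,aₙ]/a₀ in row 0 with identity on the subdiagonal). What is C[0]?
Reachable canonical form: C = numerator coefficients (right-aligned, zero-padded to length n).
num = s - 3.1, C = [[1, -3.1]].
C[0] = 1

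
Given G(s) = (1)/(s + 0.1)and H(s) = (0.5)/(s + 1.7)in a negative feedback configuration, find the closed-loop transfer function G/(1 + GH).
Closed-loop T = G/(1+GH).
Numerator: G_num * H_den = s + 1.7.
Denominator: G_den * H_den + G_num * H_num = (s^2 + 1.8*s + 0.17) + (0.5) = s^2 + 1.8*s + 0.67.
T(s) = (s + 1.7)/(s^2 + 1.8*s + 0.67)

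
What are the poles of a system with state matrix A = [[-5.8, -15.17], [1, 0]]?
Eigenvalues solve det(λI - A) = 0.
Characteristic polynomial: λ^2 + 5.8*λ + 15.17 = 0.
Roots: -2.9 + 2.6j, -2.9 - 2.6j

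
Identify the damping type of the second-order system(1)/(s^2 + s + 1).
Standard form: ωn²/(s²+2ζωn·s+ωn²) gives ωn=1, ζ=0.5.
Underdamped (ζ = 0.5 < 1)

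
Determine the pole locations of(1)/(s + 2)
Set denominator = 0: s + 2 = 0 → Poles: -2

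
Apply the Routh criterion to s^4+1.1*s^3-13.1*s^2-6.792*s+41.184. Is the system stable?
Routh array:
s^4: [1, -13.1, 41.184]; s^3: [1.1, -6.792]; s^2: [-6.92545, 41.184]; s^1: [-0.250567]; s^0: [41.184]
First column: [1, 1.1, -6.92545, -0.250567, 41.184]. Sign changes = 2.
No, unstable (2 RHP root(s))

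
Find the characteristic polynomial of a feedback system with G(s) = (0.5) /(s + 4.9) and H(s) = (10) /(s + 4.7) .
Characteristic poly = G_den * H_den + G_num * H_num = (s^2 + 9.6*s + 23.03) + (5) = s^2 + 9.6*s + 28.03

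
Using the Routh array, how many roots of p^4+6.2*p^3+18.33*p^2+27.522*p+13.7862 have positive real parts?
Routh array:
p^4: [1, 18.33, 13.7862]; p^3: [6.2, 27.522]; p^2: [13.891, 13.7862]; p^1: [21.3688]; p^0: [13.7862]
First column: [1, 6.2, 13.891, 21.3688, 13.7862]. Sign changes = RHP roots = 0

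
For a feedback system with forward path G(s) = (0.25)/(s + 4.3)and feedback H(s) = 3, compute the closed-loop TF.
Closed-loop T = G/(1+GH).
Numerator: G_num * H_den = 0.25.
Denominator: G_den * H_den + G_num * H_num = (s + 4.3) + (0.75) = s + 5.05.
T(s) = (0.25)/(s + 5.05)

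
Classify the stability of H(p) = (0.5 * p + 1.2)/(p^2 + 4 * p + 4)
Denominator: p^2 + 4*p + 4 = (p + 2)(p + 2). Poles: -2, -2. Stable (all poles in LHP)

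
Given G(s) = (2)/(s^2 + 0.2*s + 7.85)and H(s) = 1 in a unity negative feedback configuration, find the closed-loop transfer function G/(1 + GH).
Closed-loop T = G/(1+GH).
Numerator: G_num * H_den = 2.
Denominator: G_den * H_den + G_num * H_num = (s^2 + 0.2*s + 7.85) + (2) = s^2 + 0.2*s + 9.85.
T(s) = (2)/(s^2 + 0.2*s + 9.85)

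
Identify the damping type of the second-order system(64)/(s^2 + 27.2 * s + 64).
Standard form: ωn²/(s²+2ζωn·s+ωn²) gives ωn=8, ζ=1.7.
Overdamped (ζ = 1.7 > 1)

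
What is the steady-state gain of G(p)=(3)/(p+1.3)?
DC gain = G(0) = num(0)/den(0) = 3/1.3 = 2.308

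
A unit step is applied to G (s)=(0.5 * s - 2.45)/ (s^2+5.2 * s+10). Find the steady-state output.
FVT: lim_{t→∞} y(t) = lim_{s→0} s*Y(s) where Y(s) = G(s)/s.
= lim_{s→0} G(s) = G(0) = num(0)/den(0) = -2.45/10 = -0.245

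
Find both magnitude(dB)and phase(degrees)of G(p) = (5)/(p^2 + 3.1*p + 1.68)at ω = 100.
Substitute p = j*100: G(j100) = -0.000499604 - 1.54903e-05j.
|G| = 20*log₁₀(sqrt(Re²+Im²)) = -66.02 dB.
∠G = atan2(Im, Re) = -178.22°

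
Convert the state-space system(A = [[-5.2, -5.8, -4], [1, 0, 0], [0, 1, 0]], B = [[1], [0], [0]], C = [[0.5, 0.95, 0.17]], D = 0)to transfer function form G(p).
G(p) = C(pI - A)⁻¹B + D.
Characteristic polynomial det(pI - A) = p^3 + 5.2*p^2 + 5.8*p + 4.
Numerator from C·adj(pI-A)·B + D·det(pI-A) = 0.5*p^2 + 0.95*p + 0.17.
G(p) = (0.5*p^2 + 0.95*p + 0.17)/(p^3 + 5.2*p^2 + 5.8*p + 4)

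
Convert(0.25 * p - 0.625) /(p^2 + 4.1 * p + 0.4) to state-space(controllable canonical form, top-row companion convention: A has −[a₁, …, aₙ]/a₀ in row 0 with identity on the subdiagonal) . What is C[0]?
Reachable canonical form: C = numerator coefficients (right-aligned, zero-padded to length n).
num = 0.25*p - 0.625, C = [[0.25, -0.625]].
C[0] = 0.25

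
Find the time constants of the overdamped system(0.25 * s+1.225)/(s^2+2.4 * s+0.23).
Overdamped: real poles at -0.1, -2.3. τ = -1/pole → τ₁ = 10, τ₂ = 0.4348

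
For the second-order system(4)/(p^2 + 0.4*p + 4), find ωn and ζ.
Standard form: ωn²/(p²+2ζωn·p+ωn²).
const=4=ωn² → ωn=2, p coeff=0.4=2ζωn → ζ=0.1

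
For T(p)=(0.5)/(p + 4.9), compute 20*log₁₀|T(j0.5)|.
Substitute p = j*0.5: T(j0.5) = 0.100989 - 0.010305j.
|T(j0.5)| = sqrt(Re² + Im²) = 0.1015.
20*log₁₀(0.1015) = -19.87 dB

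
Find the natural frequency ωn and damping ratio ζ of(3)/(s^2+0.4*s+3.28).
Underdamped: complex pole -0.2 + 1.8j. ωn = |pole| = 1.811, ζ = -Re(pole)/ωn = 0.1104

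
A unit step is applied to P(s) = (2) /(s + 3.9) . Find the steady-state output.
FVT: lim_{t→∞} y(t) = lim_{s→0} s*Y(s) where Y(s) = P(s)/s.
= lim_{s→0} P(s) = P(0) = num(0)/den(0) = 2/3.9 = 0.5128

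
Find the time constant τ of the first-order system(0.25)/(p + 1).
First-order system: τ = -1/pole. Pole = -1. τ = -1/(-1) = 1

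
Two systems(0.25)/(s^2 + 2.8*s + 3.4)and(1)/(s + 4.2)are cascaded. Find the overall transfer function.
Series: H = H₁ · H₂ = (n₁·n₂)/(d₁·d₂).
Num: n₁·n₂ = 0.25. Den: d₁·d₂ = s^3 + 7*s^2 + 15.16*s + 14.28.
H(s) = (0.25)/(s^3 + 7*s^2 + 15.16*s + 14.28)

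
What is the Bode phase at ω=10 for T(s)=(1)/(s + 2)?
Substitute s = j*10: T(j10) = 0.0192308 - 0.0961538j.
∠T(j10) = atan2(Im, Re) = atan2(-0.0961538, 0.0192308) = -78.69°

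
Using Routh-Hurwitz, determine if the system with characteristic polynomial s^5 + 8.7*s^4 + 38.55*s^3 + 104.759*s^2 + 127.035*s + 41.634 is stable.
Routh array:
s^5: [1, 38.55, 127.035]; s^4: [8.7, 104.759, 41.634]; s^3: [26.5087, 122.249]; s^2: [64.6375, 41.634]; s^1: [105.175]; s^0: [41.634]
First column: [1, 8.7, 26.5087, 64.6375, 105.175, 41.634]. Sign changes = 0.
Yes, stable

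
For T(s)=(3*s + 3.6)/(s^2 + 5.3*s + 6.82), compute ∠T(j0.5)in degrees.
Substitute s = j*0.5: T(j0.5) = 0.550477 + 0.00627648j.
∠T(j0.5) = atan2(Im, Re) = atan2(0.00627648, 0.550477) = 0.65°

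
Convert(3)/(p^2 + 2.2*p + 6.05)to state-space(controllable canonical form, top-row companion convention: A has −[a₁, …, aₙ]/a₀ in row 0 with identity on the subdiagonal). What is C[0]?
Reachable canonical form: C = numerator coefficients (right-aligned, zero-padded to length n).
num = 3, C = [[0, 3]].
C[0] = 0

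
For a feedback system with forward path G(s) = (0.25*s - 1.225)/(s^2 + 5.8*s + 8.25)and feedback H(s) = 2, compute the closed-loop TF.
Closed-loop T = G/(1+GH).
Numerator: G_num * H_den = 0.25*s - 1.225.
Denominator: G_den * H_den + G_num * H_num = (s^2 + 5.8*s + 8.25) + (0.5*s - 2.45) = s^2 + 6.3*s + 5.8.
T(s) = (0.25*s - 1.225)/(s^2 + 6.3*s + 5.8)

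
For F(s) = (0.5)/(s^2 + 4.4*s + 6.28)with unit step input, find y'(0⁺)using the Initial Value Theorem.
IVT: y'(0⁺) = lim_{s→∞} s²·Y(s) = lim_{s→∞} s·F(s).
deg(num) = 0, deg(den) = 2, relative degree = 2 ≥ 2, so s·F(s) → 0. Initial slope = 0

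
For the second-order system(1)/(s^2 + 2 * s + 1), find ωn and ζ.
Standard form: ωn²/(s²+2ζωn·s+ωn²).
const=1=ωn² → ωn=1, s coeff=2=2ζωn → ζ=1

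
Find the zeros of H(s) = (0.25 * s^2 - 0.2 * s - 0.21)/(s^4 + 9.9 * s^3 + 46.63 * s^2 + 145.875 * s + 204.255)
Set numerator = 0: 0.25*s^2 - 0.2*s - 0.21 = 0.25*(s - 1.4)(s + 0.6) = 0 → Zeros: -0.6, 1.4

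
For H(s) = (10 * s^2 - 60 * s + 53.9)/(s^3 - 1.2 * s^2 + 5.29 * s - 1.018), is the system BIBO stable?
Denominator: s^3 - 1.2*s^2 + 5.29*s - 1.018 = (s - 0.2)(s^2 - s + 5.09). Poles: 0.2, 0.5 + 2.2j, 0.5 - 2.2j. All Re(p)<0: No (unstable)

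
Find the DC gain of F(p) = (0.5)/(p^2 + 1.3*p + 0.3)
DC gain = F(0) = num(0)/den(0) = 0.5/0.3 = 1.667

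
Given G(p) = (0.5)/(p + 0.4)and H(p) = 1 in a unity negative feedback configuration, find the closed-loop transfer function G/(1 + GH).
Closed-loop T = G/(1+GH).
Numerator: G_num * H_den = 0.5.
Denominator: G_den * H_den + G_num * H_num = (p + 0.4) + (0.5) = p + 0.9.
T(p) = (0.5)/(p + 0.9)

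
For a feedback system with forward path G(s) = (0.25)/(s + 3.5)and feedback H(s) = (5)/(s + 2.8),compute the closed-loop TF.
Closed-loop T = G/(1+GH).
Numerator: G_num * H_den = 0.25*s + 0.7.
Denominator: G_den * H_den + G_num * H_num = (s^2 + 6.3*s + 9.8) + (1.25) = s^2 + 6.3*s + 11.05.
T(s) = (0.25*s + 0.7)/(s^2 + 6.3*s + 11.05)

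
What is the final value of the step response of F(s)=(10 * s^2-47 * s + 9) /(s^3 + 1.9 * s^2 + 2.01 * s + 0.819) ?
FVT: lim_{t→∞} y(t) = lim_{s→0} s*Y(s) where Y(s) = F(s)/s.
= lim_{s→0} F(s) = F(0) = num(0)/den(0) = 9/0.819 = 10.99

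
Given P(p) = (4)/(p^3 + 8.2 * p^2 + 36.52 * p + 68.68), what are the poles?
Set denominator = 0: p^3 + 8.2*p^2 + 36.52*p + 68.68 = (p + 3.4)(p^2 + 4.8*p + 20.2) = 0 → Poles: -2.4 + 3.8j, -2.4 - 3.8j, -3.4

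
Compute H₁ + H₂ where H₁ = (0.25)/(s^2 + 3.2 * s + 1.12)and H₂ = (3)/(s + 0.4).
Parallel: H = H₁ + H₂ = (n₁·d₂ + n₂·d₁)/(d₁·d₂).
n₁·d₂ = 0.25*s + 0.1. n₂·d₁ = 3*s^2 + 9.6*s + 3.36. Sum = 3*s^2 + 9.85*s + 3.46. d₁·d₂ = s^3 + 3.6*s^2 + 2.4*s + 0.448.
H(s) = (3*s^2 + 9.85*s + 3.46)/(s^3 + 3.6*s^2 + 2.4*s + 0.448)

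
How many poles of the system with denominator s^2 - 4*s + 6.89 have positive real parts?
Poles: 2 + 1.7j, 2 - 1.7j. RHP poles (Re>0): 2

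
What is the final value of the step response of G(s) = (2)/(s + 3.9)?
FVT: lim_{t→∞} y(t) = lim_{s→0} s*Y(s) where Y(s) = G(s)/s.
= lim_{s→0} G(s) = G(0) = num(0)/den(0) = 2/3.9 = 0.5128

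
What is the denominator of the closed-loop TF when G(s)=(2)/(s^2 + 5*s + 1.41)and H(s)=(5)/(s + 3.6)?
Characteristic poly = G_den * H_den + G_num * H_num = (s^3 + 8.6*s^2 + 19.41*s + 5.076) + (10) = s^3 + 8.6*s^2 + 19.41*s + 15.076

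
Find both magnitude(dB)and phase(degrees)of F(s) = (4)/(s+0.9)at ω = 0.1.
Substitute s = j*0.1: F(j0.1) = 4.39024 - 0.487805j.
|F| = 20*log₁₀(sqrt(Re²+Im²)) = 12.90 dB.
∠F = atan2(Im, Re) = -6.34°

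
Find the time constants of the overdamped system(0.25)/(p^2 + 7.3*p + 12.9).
Overdamped: real poles at -4.3, -3. τ = -1/pole → τ₁ = 0.2326, τ₂ = 0.3333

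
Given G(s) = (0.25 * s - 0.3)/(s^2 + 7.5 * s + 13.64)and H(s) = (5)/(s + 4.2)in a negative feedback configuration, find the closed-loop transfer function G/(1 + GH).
Closed-loop T = G/(1+GH).
Numerator: G_num * H_den = 0.25*s^2 + 0.75*s - 1.26.
Denominator: G_den * H_den + G_num * H_num = (s^3 + 11.7*s^2 + 45.14*s + 57.288) + (1.25*s - 1.5) = s^3 + 11.7*s^2 + 46.39*s + 55.788.
T(s) = (0.25*s^2 + 0.75*s - 1.26)/(s^3 + 11.7*s^2 + 46.39*s + 55.788)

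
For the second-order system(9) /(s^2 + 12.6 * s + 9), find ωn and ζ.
Standard form: ωn²/(s²+2ζωn·s+ωn²).
const=9=ωn² → ωn=3, s coeff=12.6=2ζωn → ζ=2.1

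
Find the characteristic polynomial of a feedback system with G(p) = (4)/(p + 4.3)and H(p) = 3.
Characteristic poly = G_den * H_den + G_num * H_num = (p + 4.3) + (12) = p + 16.3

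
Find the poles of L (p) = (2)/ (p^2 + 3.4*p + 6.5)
Set denominator = 0: p^2 + 3.4*p + 6.5 = 0 → Poles: -1.7 + 1.9j, -1.7 - 1.9j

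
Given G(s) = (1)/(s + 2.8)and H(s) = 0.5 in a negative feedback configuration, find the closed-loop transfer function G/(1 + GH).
Closed-loop T = G/(1+GH).
Numerator: G_num * H_den = 1.
Denominator: G_den * H_den + G_num * H_num = (s + 2.8) + (0.5) = s + 3.3.
T(s) = (1)/(s + 3.3)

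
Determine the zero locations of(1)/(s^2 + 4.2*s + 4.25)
Numerator is a nonzero constant (1) → Zeros: none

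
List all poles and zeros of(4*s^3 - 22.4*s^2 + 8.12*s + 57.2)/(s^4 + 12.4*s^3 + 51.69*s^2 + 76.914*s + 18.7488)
Set denominator = 0: s^4 + 12.4*s^3 + 51.69*s^2 + 76.914*s + 18.7488 = (s + 3.1)(s + 4.8)(s + 4.2)(s + 0.3) = 0 → Poles: -0.3, -3.1, -4.2, -4.8
Set numerator = 0: 4*s^3 - 22.4*s^2 + 8.12*s + 57.2 = 4*(s - 4.4)(s + 1.3)(s - 2.5) = 0 → Zeros: -1.3, 2.5, 4.4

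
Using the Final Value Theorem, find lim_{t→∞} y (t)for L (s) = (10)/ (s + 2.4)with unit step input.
FVT: lim_{t→∞} y(t) = lim_{s→0} s*Y(s) where Y(s) = L(s)/s.
= lim_{s→0} L(s) = L(0) = num(0)/den(0) = 10/2.4 = 4.167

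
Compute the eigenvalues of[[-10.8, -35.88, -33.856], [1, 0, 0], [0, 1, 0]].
Eigenvalues solve det(λI - A) = 0.
Characteristic polynomial: λ^3 + 10.8*λ^2 + 35.88*λ + 33.856 = 0.
Factor: (λ + 4.6)(λ + 4.6)(λ + 1.6) = 0.
Roots: -1.6, -4.6, -4.6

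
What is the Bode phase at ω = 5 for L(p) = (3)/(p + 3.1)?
Substitute p = j*5: L(j5) = 0.268708 - 0.433401j.
∠L(j5) = atan2(Im, Re) = atan2(-0.433401, 0.268708) = -58.20°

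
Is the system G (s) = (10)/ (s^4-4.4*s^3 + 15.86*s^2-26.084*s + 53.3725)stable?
Denominator: s^4 - 4.4*s^3 + 15.86*s^2 - 26.084*s + 53.3725 = (s^2 - 4.2*s + 9.25)(s^2 - 0.2*s + 5.77). Poles: 0.1 + 2.4j, 0.1 - 2.4j, 2.1 + 2.2j, 2.1 - 2.2j. All Re(p)<0: No (unstable)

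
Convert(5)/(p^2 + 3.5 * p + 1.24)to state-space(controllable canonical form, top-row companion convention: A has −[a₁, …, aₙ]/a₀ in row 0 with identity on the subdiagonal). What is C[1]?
Reachable canonical form: C = numerator coefficients (right-aligned, zero-padded to length n).
num = 5, C = [[0, 5]].
C[1] = 5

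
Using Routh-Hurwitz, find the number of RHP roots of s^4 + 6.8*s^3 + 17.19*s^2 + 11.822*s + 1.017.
Routh array:
s^4: [1, 17.19, 1.017]; s^3: [6.8, 11.822]; s^2: [15.4515, 1.017]; s^1: [11.3744]; s^0: [1.017]
First column: [1, 6.8, 15.4515, 11.3744, 1.017]. Sign changes = RHP roots = 0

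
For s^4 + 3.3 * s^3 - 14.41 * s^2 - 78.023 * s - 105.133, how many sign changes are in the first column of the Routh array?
Routh array:
s^4: [1, -14.41, -105.133]; s^3: [3.3, -78.023]; s^2: [9.23333, -105.133]; s^1: [-40.4484]; s^0: [-105.133]
First column: [1, 3.3, 9.23333, -40.4484, -105.133]. Sign changes = 1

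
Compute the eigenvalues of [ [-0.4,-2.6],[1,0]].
Eigenvalues solve det(λI - A) = 0.
Characteristic polynomial: λ^2 + 0.4*λ + 2.6 = 0.
Roots: -0.2 + 1.6j, -0.2 - 1.6j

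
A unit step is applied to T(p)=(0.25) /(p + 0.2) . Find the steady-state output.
FVT: lim_{t→∞} y(t) = lim_{p→0} p*Y(p) where Y(p) = T(p)/p.
= lim_{p→0} T(p) = T(0) = num(0)/den(0) = 0.25/0.2 = 1.25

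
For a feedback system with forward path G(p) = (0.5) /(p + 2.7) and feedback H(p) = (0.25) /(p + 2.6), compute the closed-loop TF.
Closed-loop T = G/(1+GH).
Numerator: G_num * H_den = 0.5*p + 1.3.
Denominator: G_den * H_den + G_num * H_num = (p^2 + 5.3*p + 7.02) + (0.125) = p^2 + 5.3*p + 7.145.
T(p) = (0.5*p + 1.3)/(p^2 + 5.3*p + 7.145)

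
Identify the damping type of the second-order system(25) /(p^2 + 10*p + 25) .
Standard form: ωn²/(p²+2ζωn·p+ωn²) gives ωn=5, ζ=1.
Critically damped (ζ = 1)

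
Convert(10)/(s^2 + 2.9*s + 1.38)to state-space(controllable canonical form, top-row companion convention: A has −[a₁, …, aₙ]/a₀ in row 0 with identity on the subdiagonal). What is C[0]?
Reachable canonical form: C = numerator coefficients (right-aligned, zero-padded to length n).
num = 10, C = [[0, 10]].
C[0] = 0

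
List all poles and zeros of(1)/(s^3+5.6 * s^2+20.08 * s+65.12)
Set denominator = 0: s^3 + 5.6*s^2 + 20.08*s + 65.12 = (s + 4.4)(s^2 + 1.2*s + 14.8) = 0 → Poles: -0.6 + 3.8j, -0.6 - 3.8j, -4.4
Numerator is a nonzero constant (1) → Zeros: none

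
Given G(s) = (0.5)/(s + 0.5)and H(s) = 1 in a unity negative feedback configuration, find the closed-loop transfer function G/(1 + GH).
Closed-loop T = G/(1+GH).
Numerator: G_num * H_den = 0.5.
Denominator: G_den * H_den + G_num * H_num = (s + 0.5) + (0.5) = s + 1.
T(s) = (0.5)/(s + 1)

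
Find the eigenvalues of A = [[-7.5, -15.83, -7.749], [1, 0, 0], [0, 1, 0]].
Eigenvalues solve det(λI - A) = 0.
Characteristic polynomial: λ^3 + 7.5*λ^2 + 15.83*λ + 7.749 = 0.
Factor: (λ + 2.7)(λ + 4.1)(λ + 0.7) = 0.
Roots: -0.7, -2.7, -4.1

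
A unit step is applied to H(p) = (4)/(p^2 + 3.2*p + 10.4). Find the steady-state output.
FVT: lim_{t→∞} y(t) = lim_{p→0} p*Y(p) where Y(p) = H(p)/p.
= lim_{p→0} H(p) = H(0) = num(0)/den(0) = 4/10.4 = 0.3846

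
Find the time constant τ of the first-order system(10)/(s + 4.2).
First-order system: τ = -1/pole. Pole = -4.2. τ = -1/(-4.2) = 0.2381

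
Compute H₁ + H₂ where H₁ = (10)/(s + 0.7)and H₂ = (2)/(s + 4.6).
Parallel: H = H₁ + H₂ = (n₁·d₂ + n₂·d₁)/(d₁·d₂).
n₁·d₂ = 10*s + 46. n₂·d₁ = 2*s + 1.4. Sum = 12*s + 47.4. d₁·d₂ = s^2 + 5.3*s + 3.22.
H(s) = (12*s + 47.4)/(s^2 + 5.3*s + 3.22)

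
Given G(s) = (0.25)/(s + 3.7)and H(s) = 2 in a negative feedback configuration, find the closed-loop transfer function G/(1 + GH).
Closed-loop T = G/(1+GH).
Numerator: G_num * H_den = 0.25.
Denominator: G_den * H_den + G_num * H_num = (s + 3.7) + (0.5) = s + 4.2.
T(s) = (0.25)/(s + 4.2)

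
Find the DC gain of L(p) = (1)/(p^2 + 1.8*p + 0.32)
DC gain = L(0) = num(0)/den(0) = 1/0.32 = 3.125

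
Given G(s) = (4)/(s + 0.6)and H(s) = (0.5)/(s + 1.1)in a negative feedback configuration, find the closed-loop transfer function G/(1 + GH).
Closed-loop T = G/(1+GH).
Numerator: G_num * H_den = 4*s + 4.4.
Denominator: G_den * H_den + G_num * H_num = (s^2 + 1.7*s + 0.66) + (2) = s^2 + 1.7*s + 2.66.
T(s) = (4*s + 4.4)/(s^2 + 1.7*s + 2.66)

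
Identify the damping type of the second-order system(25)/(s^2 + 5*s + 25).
Standard form: ωn²/(s²+2ζωn·s+ωn²) gives ωn=5, ζ=0.5.
Underdamped (ζ = 0.5 < 1)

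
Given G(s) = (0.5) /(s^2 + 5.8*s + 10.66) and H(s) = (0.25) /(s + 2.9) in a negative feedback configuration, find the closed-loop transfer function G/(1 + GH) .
Closed-loop T = G/(1+GH).
Numerator: G_num * H_den = 0.5*s + 1.45.
Denominator: G_den * H_den + G_num * H_num = (s^3 + 8.7*s^2 + 27.48*s + 30.914) + (0.125) = s^3 + 8.7*s^2 + 27.48*s + 31.039.
T(s) = (0.5*s + 1.45)/(s^3 + 8.7*s^2 + 27.48*s + 31.039)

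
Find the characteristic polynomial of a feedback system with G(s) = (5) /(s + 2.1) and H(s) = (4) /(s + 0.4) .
Characteristic poly = G_den * H_den + G_num * H_num = (s^2 + 2.5*s + 0.84) + (20) = s^2 + 2.5*s + 20.84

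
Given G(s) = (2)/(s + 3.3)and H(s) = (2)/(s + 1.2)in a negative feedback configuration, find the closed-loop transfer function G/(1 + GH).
Closed-loop T = G/(1+GH).
Numerator: G_num * H_den = 2*s + 2.4.
Denominator: G_den * H_den + G_num * H_num = (s^2 + 4.5*s + 3.96) + (4) = s^2 + 4.5*s + 7.96.
T(s) = (2*s + 2.4)/(s^2 + 4.5*s + 7.96)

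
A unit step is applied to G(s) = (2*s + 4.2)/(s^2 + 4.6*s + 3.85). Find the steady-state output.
FVT: lim_{t→∞} y(t) = lim_{s→0} s*Y(s) where Y(s) = G(s)/s.
= lim_{s→0} G(s) = G(0) = num(0)/den(0) = 4.2/3.85 = 1.091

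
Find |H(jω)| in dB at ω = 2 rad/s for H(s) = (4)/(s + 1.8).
Substitute s = j*2: H(j2) = 0.994475 - 1.10497j.
|H(j2)| = sqrt(Re² + Im²) = 1.487.
20*log₁₀(1.487) = 3.44 dB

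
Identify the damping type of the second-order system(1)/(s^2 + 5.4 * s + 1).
Standard form: ωn²/(s²+2ζωn·s+ωn²) gives ωn=1, ζ=2.7.
Overdamped (ζ = 2.7 > 1)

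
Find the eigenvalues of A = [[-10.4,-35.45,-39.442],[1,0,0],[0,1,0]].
Eigenvalues solve det(λI - A) = 0.
Characteristic polynomial: λ^3 + 10.4*λ^2 + 35.45*λ + 39.442 = 0.
Factor: (λ + 4.1)(λ + 3.7)(λ + 2.6) = 0.
Roots: -2.6, -3.7, -4.1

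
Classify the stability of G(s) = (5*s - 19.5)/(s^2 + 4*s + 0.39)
Denominator: s^2 + 4*s + 0.39 = (s + 3.9)(s + 0.1). Poles: -0.1, -3.9. Stable (all poles in LHP)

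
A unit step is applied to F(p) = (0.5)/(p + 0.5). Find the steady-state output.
FVT: lim_{t→∞} y(t) = lim_{p→0} p*Y(p) where Y(p) = F(p)/p.
= lim_{p→0} F(p) = F(0) = num(0)/den(0) = 0.5/0.5 = 1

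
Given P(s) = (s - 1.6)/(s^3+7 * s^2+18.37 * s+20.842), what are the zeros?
Set numerator = 0: s - 1.6 = 0 → Zeros: 1.6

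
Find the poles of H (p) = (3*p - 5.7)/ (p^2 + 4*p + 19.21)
Set denominator = 0: p^2 + 4*p + 19.21 = 0 → Poles: -2 + 3.9j, -2 - 3.9j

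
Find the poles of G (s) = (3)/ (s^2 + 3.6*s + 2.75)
Set denominator = 0: s^2 + 3.6*s + 2.75 = (s + 1.1)(s + 2.5) = 0 → Poles: -1.1, -2.5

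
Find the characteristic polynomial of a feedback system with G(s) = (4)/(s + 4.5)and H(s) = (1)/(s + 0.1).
Characteristic poly = G_den * H_den + G_num * H_num = (s^2 + 4.6*s + 0.45) + (4) = s^2 + 4.6*s + 4.45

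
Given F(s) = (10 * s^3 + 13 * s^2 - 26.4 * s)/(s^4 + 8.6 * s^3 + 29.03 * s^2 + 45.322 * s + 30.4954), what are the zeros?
Set numerator = 0: 10*s^3 + 13*s^2 - 26.4*s = 10*s(s + 2.4)(s - 1.1) = 0 → Zeros: -2.4, 0, 1.1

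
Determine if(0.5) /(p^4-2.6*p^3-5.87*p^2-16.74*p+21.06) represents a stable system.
Denominator: p^4 - 2.6*p^3 - 5.87*p^2 - 16.74*p + 21.06 = (p - 4.5)(p - 0.9)(p^2 + 2.8*p + 5.2). Poles: -1.4 + 1.8j, -1.4 - 1.8j, 0.9, 4.5. All Re(p)<0: No (unstable)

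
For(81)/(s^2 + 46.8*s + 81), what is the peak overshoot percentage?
Standard form: ωn²/(s²+2ζωn·s+ωn²) → ωn = 9, ζ = 2.6.
ζ ≥ 1, so the response is non-oscillatory: peak overshoot = 0%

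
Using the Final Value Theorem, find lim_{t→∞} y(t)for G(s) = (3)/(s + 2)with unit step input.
FVT: lim_{t→∞} y(t) = lim_{s→0} s*Y(s) where Y(s) = G(s)/s.
= lim_{s→0} G(s) = G(0) = num(0)/den(0) = 3/2 = 1.5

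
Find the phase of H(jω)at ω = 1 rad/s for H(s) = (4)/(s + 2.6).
Substitute s = j*1: H(j1) = 1.34021 - 0.515464j.
∠H(j1) = atan2(Im, Re) = atan2(-0.515464, 1.34021) = -21.04°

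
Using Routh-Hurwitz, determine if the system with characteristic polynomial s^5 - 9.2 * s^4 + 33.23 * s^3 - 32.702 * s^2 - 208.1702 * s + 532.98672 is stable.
Routh array:
s^5: [1, 33.23, -208.1702]; s^4: [-9.2, -32.702, 532.98672]; s^3: [29.6754, -150.237]; s^2: [-79.2785, 532.98672]; s^1: [49.27]; s^0: [532.98672]
First column: [1, -9.2, 29.6754, -79.2785, 49.27, 532.98672]. Sign changes = 4.
No, unstable (4 RHP root(s))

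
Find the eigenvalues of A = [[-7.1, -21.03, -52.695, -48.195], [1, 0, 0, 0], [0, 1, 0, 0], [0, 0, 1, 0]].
Eigenvalues solve det(λI - A) = 0.
Characteristic polynomial: λ^4 + 7.1*λ^3 + 21.03*λ^2 + 52.695*λ + 48.195 = 0.
Factor: (λ + 4.5)(λ + 1.4)(λ^2 + 1.2*λ + 7.65) = 0.
Roots: -0.6 + 2.7j, -0.6 - 2.7j, -1.4, -4.5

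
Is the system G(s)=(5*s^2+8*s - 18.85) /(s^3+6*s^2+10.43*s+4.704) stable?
Denominator: s^3 + 6*s^2 + 10.43*s + 4.704 = (s + 3.2)(s + 0.7)(s + 2.1). Poles: -0.7, -2.1, -3.2. All Re(p)<0: Yes (stable)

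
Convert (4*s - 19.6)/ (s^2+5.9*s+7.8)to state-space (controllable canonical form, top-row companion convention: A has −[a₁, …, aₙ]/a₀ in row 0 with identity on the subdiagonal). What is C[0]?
Reachable canonical form: C = numerator coefficients (right-aligned, zero-padded to length n).
num = 4*s - 19.6, C = [[4, -19.6]].
C[0] = 4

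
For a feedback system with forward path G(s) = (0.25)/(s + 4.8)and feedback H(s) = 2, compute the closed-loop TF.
Closed-loop T = G/(1+GH).
Numerator: G_num * H_den = 0.25.
Denominator: G_den * H_den + G_num * H_num = (s + 4.8) + (0.5) = s + 5.3.
T(s) = (0.25)/(s + 5.3)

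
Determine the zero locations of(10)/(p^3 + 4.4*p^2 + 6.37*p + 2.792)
Numerator is a nonzero constant (10) → Zeros: none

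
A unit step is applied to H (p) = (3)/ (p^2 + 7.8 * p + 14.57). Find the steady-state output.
FVT: lim_{t→∞} y(t) = lim_{p→0} p*Y(p) where Y(p) = H(p)/p.
= lim_{p→0} H(p) = H(0) = num(0)/den(0) = 3/14.57 = 0.2059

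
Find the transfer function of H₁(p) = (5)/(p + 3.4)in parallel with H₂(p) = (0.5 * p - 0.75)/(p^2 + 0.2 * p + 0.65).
Parallel: H = H₁ + H₂ = (n₁·d₂ + n₂·d₁)/(d₁·d₂).
n₁·d₂ = 5*p^2 + p + 3.25. n₂·d₁ = 0.5*p^2 + 0.95*p - 2.55. Sum = 5.5*p^2 + 1.95*p + 0.7. d₁·d₂ = p^3 + 3.6*p^2 + 1.33*p + 2.21.
H(p) = (5.5*p^2 + 1.95*p + 0.7)/(p^3 + 3.6*p^2 + 1.33*p + 2.21)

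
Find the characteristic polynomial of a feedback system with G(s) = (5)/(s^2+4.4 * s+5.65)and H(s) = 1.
Characteristic poly = G_den * H_den + G_num * H_num = (s^2 + 4.4*s + 5.65) + (5) = s^2 + 4.4*s + 10.65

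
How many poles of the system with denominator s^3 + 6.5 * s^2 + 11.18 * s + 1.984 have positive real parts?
s^3 + 6.5*s^2 + 11.18*s + 1.984 = (s + 3.1)(s + 3.2)(s + 0.2). Poles: -0.2, -3.1, -3.2. RHP poles (Re>0): 0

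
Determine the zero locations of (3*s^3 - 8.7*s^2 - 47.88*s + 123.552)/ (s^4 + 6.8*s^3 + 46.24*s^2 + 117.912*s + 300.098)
Set numerator = 0: 3*s^3 - 8.7*s^2 - 47.88*s + 123.552 = 3*(s - 2.4)(s + 3.9)(s - 4.4) = 0 → Zeros: -3.9, 2.4, 4.4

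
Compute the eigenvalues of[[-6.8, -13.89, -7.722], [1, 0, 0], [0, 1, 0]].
Eigenvalues solve det(λI - A) = 0.
Characteristic polynomial: λ^3 + 6.8*λ^2 + 13.89*λ + 7.722 = 0.
Factor: (λ + 0.9)(λ + 3.3)(λ + 2.6) = 0.
Roots: -0.9, -2.6, -3.3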